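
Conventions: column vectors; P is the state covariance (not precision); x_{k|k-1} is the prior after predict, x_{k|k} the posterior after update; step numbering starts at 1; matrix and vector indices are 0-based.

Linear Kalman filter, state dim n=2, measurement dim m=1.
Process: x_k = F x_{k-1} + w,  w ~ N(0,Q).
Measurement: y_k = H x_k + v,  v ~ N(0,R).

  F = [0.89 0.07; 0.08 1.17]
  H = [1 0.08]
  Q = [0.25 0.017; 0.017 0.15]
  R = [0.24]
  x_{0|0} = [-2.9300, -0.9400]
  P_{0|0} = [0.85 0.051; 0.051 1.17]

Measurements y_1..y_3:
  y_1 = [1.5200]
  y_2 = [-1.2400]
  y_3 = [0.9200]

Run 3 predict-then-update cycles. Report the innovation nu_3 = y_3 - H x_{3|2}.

step 1: x^-=[-2.6735, -1.3342]  P^-=[0.9354 0.2267; 0.2267 1.7666]  S=[1.2230]  K=[0.7797; 0.3010]  nu=[4.3002]  x^+=[0.6793, -0.0400]  P^+=[0.1919 -0.0602; -0.0602 1.6558]
step 2: x^-=[0.6018, 0.0076]  P^-=[0.4026 0.1032; 0.1032 2.4066]  S=[0.6746]  K=[0.6091; 0.4384]  nu=[-1.8424]  x^+=[-0.5205, -0.8002]  P^+=[0.1523 -0.0769; -0.0769 2.2770]
step 3: x^-=[-0.5193, -0.9779]  P^-=[0.3722 0.1338; 0.1338 3.2535]  S=[0.6545]  K=[0.5851; 0.6021]  nu=[1.5175]  x^+=[0.3687, -0.0642]  P^+=[0.1482 -0.0968; -0.0968 3.0162]

innov = [1.5175]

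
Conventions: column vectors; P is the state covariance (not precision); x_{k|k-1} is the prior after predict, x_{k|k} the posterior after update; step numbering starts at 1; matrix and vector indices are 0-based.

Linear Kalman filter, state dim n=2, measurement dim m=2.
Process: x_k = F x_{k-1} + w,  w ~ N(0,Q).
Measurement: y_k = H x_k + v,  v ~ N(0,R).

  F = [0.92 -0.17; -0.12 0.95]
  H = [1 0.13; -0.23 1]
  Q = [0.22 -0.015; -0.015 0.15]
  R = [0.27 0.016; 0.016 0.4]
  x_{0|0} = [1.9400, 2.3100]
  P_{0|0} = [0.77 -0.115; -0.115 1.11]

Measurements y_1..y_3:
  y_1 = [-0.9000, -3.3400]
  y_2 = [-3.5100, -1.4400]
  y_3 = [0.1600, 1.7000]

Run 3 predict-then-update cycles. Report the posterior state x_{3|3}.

x_post = [-0.7481, -0.0763]

step 1: x^-=[1.3921, 1.9617]  P^-=[0.9398 -0.3821; -0.3821 1.1891]  S=[1.1305 -0.4163; -0.4163 1.8146]  K=[0.7274 -0.1628; 0.0632 0.7182]  nu=[-2.5471, -4.9815]  x^+=[0.3506, -1.7771]  P^+=[0.1949 -0.0087; -0.0087 0.2863]
step 2: x^-=[0.6246, -1.7303]  P^-=[0.3960 -0.0905; -0.0905 0.4132]  S=[0.6494 -0.1092; -0.1092 0.8758]  K=[0.5687 -0.1365; 0.0272 0.4990]  nu=[-3.9097, 0.4340]  x^+=[-1.6579, -1.6201]  P^+=[0.1527 -0.0104; -0.0104 0.1976]
step 3: x^-=[-1.2498, -1.3402]  P^-=[0.3582 -0.0730; -0.0730 0.3329]  S=[0.6148 -0.0940; -0.0940 0.7855]  K=[0.5469 -0.1325; 0.0200 0.4476]  nu=[1.5841, 2.7527]  x^+=[-0.7481, -0.0763]  P^+=[0.1469 -0.0104; -0.0104 0.1770]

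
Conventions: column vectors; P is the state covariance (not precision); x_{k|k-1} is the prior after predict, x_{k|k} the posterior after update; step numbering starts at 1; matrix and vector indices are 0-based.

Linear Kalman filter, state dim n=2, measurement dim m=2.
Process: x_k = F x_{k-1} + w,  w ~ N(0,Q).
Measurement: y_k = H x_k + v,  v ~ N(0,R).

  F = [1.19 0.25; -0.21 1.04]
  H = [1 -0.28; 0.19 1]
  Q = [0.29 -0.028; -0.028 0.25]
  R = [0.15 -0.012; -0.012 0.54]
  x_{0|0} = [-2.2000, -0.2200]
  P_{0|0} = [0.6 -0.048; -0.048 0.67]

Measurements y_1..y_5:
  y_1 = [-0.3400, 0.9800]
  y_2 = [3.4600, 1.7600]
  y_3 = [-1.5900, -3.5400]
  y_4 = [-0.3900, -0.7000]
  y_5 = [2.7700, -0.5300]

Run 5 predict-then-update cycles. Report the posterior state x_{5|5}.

step 1: x^-=[-2.6730, 0.2332]  P^-=[1.1530 -0.0606; -0.0606 1.0221]  S=[1.4171 -0.1365; -0.1365 1.5807]  K=[0.8423 0.1730; -0.1847 0.6234]  nu=[2.3983, 1.2547]  x^+=[-0.4359, 0.5724]  P^+=[0.1401 0.0567; 0.0567 0.3281]
step 2: x^-=[-0.3756, 0.6868]  P^-=[0.5427 0.0894; 0.0894 0.5863]  S=[0.6885 0.0116; 0.0116 1.1798]  K=[0.7491 0.1558; -0.1172 0.5125]  nu=[4.0280, 1.1445]  x^+=[2.8202, 0.8014]  P^+=[0.1249 0.0514; 0.0514 0.2684]
step 3: x^-=[3.5564, 0.2413]  P^-=[0.5142 0.0715; 0.0715 0.5233]  S=[0.6652 0.0069; 0.0069 1.1090]  K=[0.7414 0.1480; -0.1178 0.4848]  nu=[-5.0788, -4.4570]  x^+=[-0.8686, -1.3214]  P^+=[0.1228 0.0477; 0.0477 0.2542]
step 4: x^-=[-1.3640, -1.1918]  P^-=[0.5081 0.0639; 0.0639 0.5095]  S=[0.6623 0.0024; 0.0024 1.0921]  K=[0.7397 0.1453; -0.1206 0.4779]  nu=[0.6403, 0.7510]  x^+=[-0.7813, -0.9102]  P^+=[0.1222 0.0464; 0.0464 0.2507]
step 5: x^-=[-1.1572, -0.7825]  P^-=[0.5063 0.0616; 0.0616 0.5063]  S=[0.6615 0.0008; 0.0008 1.0880]  K=[0.7391 0.1445; -0.1217 0.4762]  nu=[3.7081, 0.4724]  x^+=[1.6519, -1.0090]  P^+=[0.1220 0.0460; 0.0460 0.2499]

x_post = [1.6519, -1.0090]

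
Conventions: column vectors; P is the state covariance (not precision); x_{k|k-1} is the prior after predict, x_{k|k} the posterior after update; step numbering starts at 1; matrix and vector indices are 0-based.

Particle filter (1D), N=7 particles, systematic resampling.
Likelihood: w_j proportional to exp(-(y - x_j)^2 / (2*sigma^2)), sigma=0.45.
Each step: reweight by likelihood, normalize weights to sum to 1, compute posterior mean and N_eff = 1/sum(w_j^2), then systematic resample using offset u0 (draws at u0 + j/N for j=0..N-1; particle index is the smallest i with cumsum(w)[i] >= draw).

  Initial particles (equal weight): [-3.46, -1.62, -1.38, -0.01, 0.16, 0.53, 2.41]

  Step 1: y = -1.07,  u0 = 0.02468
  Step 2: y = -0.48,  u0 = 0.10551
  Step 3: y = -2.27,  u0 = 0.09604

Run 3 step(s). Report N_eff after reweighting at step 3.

N_eff = 5.9074

step 1: w=[0.0000, 0.3508, 0.5840, 0.0462, 0.0177, 0.0013, 0.0000]  mean=-1.3712  Neff=2.1433  idx=[1, 1, 1, 2, 2, 2, 2]
step 2: w=[0.0610, 0.0610, 0.0610, 0.2043, 0.2043, 0.2043, 0.2043]  mean=-1.4239  Neff=5.6163  idx=[1, 3, 4, 4, 5, 6, 6]
step 3: w=[0.2934, 0.1178, 0.1178, 0.1178, 0.1178, 0.1178, 0.1178]  mean=-1.4504  Neff=5.9074  idx=[0, 0, 1, 2, 4, 5, 6]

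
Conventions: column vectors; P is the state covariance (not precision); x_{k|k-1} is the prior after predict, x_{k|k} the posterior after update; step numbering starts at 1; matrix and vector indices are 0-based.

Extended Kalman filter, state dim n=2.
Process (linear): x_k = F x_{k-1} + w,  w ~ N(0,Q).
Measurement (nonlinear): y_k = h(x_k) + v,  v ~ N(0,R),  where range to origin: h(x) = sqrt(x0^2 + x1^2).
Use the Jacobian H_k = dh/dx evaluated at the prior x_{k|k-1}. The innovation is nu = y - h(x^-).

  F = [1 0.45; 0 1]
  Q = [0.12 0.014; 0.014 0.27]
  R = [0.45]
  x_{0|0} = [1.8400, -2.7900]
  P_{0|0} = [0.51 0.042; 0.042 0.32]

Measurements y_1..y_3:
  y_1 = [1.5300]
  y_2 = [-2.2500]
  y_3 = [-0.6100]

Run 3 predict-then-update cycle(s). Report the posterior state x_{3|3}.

step 1: x^-=[0.5845, -2.7900]  P^-=[0.7326 0.2000; 0.2000 0.5900]  H_jac=[0.2050 -0.9788]  S=[0.9657]  K=[-0.0471; -0.5555]  nu=[-1.3206]  x^+=[0.6468, -2.0564]  P^+=[0.7305 0.1747; 0.1747 0.2920]
step 2: x^-=[-0.2786, -2.0564]  P^-=[1.0668 0.3201; 0.3201 0.5620]  H_jac=[-0.1343 -0.9909]  S=[1.1063]  K=[-0.4162; -0.5423]  nu=[-4.3252]  x^+=[1.5216, 0.2890]  P^+=[0.8752 0.0704; 0.0704 0.2367]
step 3: x^-=[1.6516, 0.2890]  P^-=[1.1065 0.1909; 0.1909 0.5067]  H_jac=[0.9850 0.1723]  S=[1.6035]  K=[0.7002; 0.1718]  nu=[-2.2867]  x^+=[0.0504, -0.1038]  P^+=[0.3202 -0.0019; -0.0019 0.4594]

x_post = [0.0504, -0.1038]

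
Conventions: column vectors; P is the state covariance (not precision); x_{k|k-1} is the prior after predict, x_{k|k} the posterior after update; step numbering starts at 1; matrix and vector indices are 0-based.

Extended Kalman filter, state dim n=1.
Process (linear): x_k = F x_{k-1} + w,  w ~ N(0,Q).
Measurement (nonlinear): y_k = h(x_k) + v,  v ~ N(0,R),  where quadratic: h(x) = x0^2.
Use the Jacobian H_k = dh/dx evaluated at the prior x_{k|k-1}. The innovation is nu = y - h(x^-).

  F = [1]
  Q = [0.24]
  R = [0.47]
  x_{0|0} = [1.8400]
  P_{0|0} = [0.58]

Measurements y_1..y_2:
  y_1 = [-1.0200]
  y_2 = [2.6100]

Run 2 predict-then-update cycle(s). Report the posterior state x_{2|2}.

x_post = [1.5031]

step 1: x^-=[1.8400]  P^-=[0.8200]  H_jac=[3.6800]  S=[11.5748]  K=[0.2607]  nu=[-4.4056]  x^+=[0.6914]  P^+=[0.0333]
step 2: x^-=[0.6914]  P^-=[0.2733]  H_jac=[1.3829]  S=[0.9926]  K=[0.3807]  nu=[2.1319]  x^+=[1.5031]  P^+=[0.1294]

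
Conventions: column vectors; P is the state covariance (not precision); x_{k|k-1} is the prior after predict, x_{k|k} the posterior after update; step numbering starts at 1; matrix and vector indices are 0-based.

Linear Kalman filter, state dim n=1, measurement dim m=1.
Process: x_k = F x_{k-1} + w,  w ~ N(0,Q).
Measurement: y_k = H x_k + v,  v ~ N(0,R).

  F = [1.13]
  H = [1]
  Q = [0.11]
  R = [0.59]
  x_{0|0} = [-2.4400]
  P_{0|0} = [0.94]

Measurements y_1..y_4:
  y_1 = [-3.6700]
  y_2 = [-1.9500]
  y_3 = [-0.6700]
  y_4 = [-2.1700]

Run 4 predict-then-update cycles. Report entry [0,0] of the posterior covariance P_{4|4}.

step 1: x^-=[-2.7572]  P^-=[1.3103]  S=[1.9003]  K=[0.6895]  nu=[-0.9128]  x^+=[-3.3866]  P^+=[0.4068]
step 2: x^-=[-3.8269]  P^-=[0.6295]  S=[1.2195]  K=[0.5162]  nu=[1.8769]  x^+=[-2.8581]  P^+=[0.3045]
step 3: x^-=[-3.2296]  P^-=[0.4989]  S=[1.0889]  K=[0.4582]  nu=[2.5596]  x^+=[-2.0569]  P^+=[0.2703]
step 4: x^-=[-2.3243]  P^-=[0.4552]  S=[1.0452]  K=[0.4355]  nu=[0.1543]  x^+=[-2.2571]  P^+=[0.2569]

P_post[0,0] = 0.2569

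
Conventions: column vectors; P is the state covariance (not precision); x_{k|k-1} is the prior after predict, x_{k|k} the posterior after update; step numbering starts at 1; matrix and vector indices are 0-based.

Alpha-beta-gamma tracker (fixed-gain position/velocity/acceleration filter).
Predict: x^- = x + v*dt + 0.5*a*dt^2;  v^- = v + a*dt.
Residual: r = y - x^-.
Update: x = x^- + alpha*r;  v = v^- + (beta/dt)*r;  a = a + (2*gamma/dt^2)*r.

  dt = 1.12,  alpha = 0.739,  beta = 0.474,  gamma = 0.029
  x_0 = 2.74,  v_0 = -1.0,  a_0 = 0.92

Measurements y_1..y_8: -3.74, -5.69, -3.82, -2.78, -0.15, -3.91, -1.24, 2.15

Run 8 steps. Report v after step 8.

step 1: x_pred=2.1970  r=-5.9370  x^+=-2.1904  v^+=-2.4822  a^+=0.6455
step 2: x_pred=-4.5657  r=-1.1243  x^+=-5.3966  v^+=-2.2351  a^+=0.5935
step 3: x_pred=-7.5276  r=3.7076  x^+=-4.7877  v^+=-0.0013  a^+=0.7649
step 4: x_pred=-4.3093  r=1.5293  x^+=-3.1792  v^+=1.5027  a^+=0.8356
step 5: x_pred=-0.9720  r=0.8220  x^+=-0.3645  v^+=2.7865  a^+=0.8737
step 6: x_pred=3.3043  r=-7.2143  x^+=-2.0271  v^+=0.7118  a^+=0.5401
step 7: x_pred=-0.8911  r=-0.3489  x^+=-1.1489  v^+=1.1690  a^+=0.5240
step 8: x_pred=0.4890  r=1.6610  x^+=1.7165  v^+=2.4588  a^+=0.6008

v_post = 2.4588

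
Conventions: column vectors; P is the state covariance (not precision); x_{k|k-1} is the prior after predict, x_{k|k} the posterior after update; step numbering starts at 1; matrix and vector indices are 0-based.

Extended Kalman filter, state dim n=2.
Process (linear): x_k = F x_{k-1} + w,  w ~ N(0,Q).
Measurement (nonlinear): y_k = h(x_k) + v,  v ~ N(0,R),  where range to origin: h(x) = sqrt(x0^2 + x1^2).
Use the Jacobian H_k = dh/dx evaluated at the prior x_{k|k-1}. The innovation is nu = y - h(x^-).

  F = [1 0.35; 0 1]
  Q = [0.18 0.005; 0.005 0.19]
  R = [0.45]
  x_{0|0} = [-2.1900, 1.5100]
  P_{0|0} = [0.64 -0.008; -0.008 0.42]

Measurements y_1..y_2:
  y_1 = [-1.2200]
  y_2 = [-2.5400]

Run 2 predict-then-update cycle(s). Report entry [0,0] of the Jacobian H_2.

H_jac[0,0] = 0.5064

step 1: x^-=[-1.6615, 1.5100]  P^-=[0.8659 0.1440; 0.1440 0.6100]  H_jac=[-0.7400 0.6726]  S=[1.0568]  K=[-0.5147; 0.2874]  nu=[-3.4651]  x^+=[0.1220, 0.5142]  P^+=[0.5859 0.3003; 0.3003 0.5227]
step 2: x^-=[0.3020, 0.5142]  P^-=[1.0402 0.4883; 0.4883 0.7127]  H_jac=[0.5064 0.8623]  S=[1.6731]  K=[0.5665; 0.5151]  nu=[-3.1363]  x^+=[-1.4746, -1.1014]  P^+=[0.5033 0.0001; 0.0001 0.2688]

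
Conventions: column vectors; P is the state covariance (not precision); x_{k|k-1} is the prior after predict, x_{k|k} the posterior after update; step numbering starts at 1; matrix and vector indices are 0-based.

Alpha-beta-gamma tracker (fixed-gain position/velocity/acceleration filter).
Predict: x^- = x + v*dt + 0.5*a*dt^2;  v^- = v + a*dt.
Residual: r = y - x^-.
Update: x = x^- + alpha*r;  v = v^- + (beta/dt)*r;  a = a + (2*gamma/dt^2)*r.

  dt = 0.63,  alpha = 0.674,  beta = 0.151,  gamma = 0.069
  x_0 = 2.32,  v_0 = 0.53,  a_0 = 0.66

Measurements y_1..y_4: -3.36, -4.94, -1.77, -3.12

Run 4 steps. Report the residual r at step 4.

resid = 1.9373

step 1: x_pred=2.7849  r=-6.1449  x^+=-1.3568  v^+=-0.5270  a^+=-1.4765
step 2: x_pred=-1.9818  r=-2.9582  x^+=-3.9756  v^+=-2.1663  a^+=-2.5051
step 3: x_pred=-5.8375  r=4.0675  x^+=-3.0960  v^+=-2.7696  a^+=-1.0908
step 4: x_pred=-5.0573  r=1.9373  x^+=-3.7516  v^+=-2.9924  a^+=-0.4172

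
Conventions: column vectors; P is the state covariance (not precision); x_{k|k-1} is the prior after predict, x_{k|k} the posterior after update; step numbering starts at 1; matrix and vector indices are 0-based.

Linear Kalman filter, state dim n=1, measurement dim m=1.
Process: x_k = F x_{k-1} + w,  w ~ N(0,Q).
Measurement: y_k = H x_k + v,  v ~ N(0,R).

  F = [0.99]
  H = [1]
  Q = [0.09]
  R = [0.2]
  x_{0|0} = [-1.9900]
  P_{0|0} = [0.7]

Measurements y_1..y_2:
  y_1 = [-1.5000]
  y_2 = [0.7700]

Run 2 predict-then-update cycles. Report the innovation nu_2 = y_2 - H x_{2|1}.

step 1: x^-=[-1.9701]  P^-=[0.7761]  S=[0.9761]  K=[0.7951]  nu=[0.4701]  x^+=[-1.5963]  P^+=[0.1590]
step 2: x^-=[-1.5804]  P^-=[0.2459]  S=[0.4459]  K=[0.5514]  nu=[2.3504]  x^+=[-0.2843]  P^+=[0.1103]

innov = [2.3504]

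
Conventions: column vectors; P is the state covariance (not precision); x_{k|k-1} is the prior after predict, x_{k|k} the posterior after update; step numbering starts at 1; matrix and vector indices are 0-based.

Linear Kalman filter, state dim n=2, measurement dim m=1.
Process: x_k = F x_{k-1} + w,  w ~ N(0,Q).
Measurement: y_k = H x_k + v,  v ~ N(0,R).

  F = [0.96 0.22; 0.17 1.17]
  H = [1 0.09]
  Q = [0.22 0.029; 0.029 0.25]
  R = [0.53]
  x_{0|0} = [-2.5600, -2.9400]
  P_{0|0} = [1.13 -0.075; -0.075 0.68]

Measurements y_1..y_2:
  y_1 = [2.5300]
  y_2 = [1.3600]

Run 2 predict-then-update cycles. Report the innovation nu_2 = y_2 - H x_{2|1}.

innov = [1.1665]

step 1: x^-=[-3.1044, -3.8750]  P^-=[1.2626 0.3014; 0.3014 1.1837]  S=[1.8565]  K=[0.6947; 0.2197]  nu=[5.9832]  x^+=[1.0523, -2.5603]  P^+=[0.3666 0.0180; 0.0180 1.0940]
step 2: x^-=[0.4470, -2.8166]  P^-=[0.6184 0.3913; 0.3913 1.7654]  S=[1.2331]  K=[0.5300; 0.4462]  nu=[1.1665]  x^+=[1.0653, -2.2962]  P^+=[0.2720 0.0997; 0.0997 1.5199]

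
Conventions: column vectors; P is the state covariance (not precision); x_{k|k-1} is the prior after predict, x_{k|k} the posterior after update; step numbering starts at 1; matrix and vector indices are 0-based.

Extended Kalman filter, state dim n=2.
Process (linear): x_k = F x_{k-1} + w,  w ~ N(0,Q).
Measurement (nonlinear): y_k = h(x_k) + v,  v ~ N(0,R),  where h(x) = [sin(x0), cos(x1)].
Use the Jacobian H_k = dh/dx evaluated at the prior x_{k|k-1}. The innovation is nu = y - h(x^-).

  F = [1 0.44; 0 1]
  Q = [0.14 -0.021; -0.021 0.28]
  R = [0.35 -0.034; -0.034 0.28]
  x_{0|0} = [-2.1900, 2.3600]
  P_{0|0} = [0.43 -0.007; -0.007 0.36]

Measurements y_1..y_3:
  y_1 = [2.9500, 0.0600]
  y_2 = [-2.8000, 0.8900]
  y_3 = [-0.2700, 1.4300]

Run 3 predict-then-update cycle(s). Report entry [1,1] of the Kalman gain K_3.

K[1,1] = -0.6257

step 1: x^-=[-1.1516, 2.3600]  P^-=[0.6335 0.1304; 0.1304 0.6400]  H_jac=[0.4070 0.0000; 0.0000 -0.7044]  S=[0.4550 -0.0714; -0.0714 0.5976]  K=[0.5530 -0.0876; -0.0017 -0.7546]  nu=[3.8634, 0.7698]  x^+=[0.9175, 1.7723]  P^+=[0.4829 0.0615; 0.0615 0.2999]
step 2: x^-=[1.6974, 1.7723]  P^-=[0.7351 0.1725; 0.1725 0.5799]  H_jac=[-0.1262 0.0000; 0.0000 -0.9798]  S=[0.3617 -0.0127; -0.0127 0.8366]  K=[-0.2637 -0.2060; -0.0840 -0.6803]  nu=[-3.7920, 1.0902]  x^+=[2.4729, 1.3492]  P^+=[0.6758 0.0497; 0.0497 0.1915]
step 3: x^-=[3.0666, 1.3492]  P^-=[0.8966 0.1130; 0.1130 0.4715]  H_jac=[-0.9972 0.0000; 0.0000 -0.9756]  S=[1.2416 0.0759; 0.0759 0.7287]  K=[-0.7154 -0.0767; -0.0525 -0.6257]  nu=[-0.3449, 1.2103]  x^+=[3.2205, 0.6100]  P^+=[0.2485 -0.0029; -0.0029 0.1778]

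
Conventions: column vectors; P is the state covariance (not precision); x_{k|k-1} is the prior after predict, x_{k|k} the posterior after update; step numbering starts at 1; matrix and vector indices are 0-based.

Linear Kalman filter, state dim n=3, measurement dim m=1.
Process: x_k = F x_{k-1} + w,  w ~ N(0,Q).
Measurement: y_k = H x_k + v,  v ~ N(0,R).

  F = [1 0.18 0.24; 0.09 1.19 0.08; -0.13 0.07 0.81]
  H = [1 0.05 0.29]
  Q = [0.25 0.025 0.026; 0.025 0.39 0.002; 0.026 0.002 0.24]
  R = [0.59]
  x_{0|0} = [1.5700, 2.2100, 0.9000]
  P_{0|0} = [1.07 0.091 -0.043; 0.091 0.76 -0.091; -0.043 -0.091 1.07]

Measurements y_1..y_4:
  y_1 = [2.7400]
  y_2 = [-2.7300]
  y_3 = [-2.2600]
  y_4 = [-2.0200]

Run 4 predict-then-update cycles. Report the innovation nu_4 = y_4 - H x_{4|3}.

innov = [-0.5106]

step 1: x^-=[2.1838, 2.8432, 0.6796]  P^-=[1.4105 0.3827 0.0604; 0.3827 1.4833 0.0177; 0.0604 0.0177 0.9609]  S=[2.1589]  K=[0.6703; 0.2140; 0.1575]  nu=[0.2170]  x^+=[2.3292, 2.8896, 0.7138]  P^+=[0.4404 0.0730 -0.1675; 0.0730 1.3844 -0.0551; -0.1675 -0.0551 0.9074]
step 2: x^-=[3.0207, 3.7054, 0.4776]  P^-=[0.7287 0.4331 0.0266; 0.4331 2.3626 0.0963; 0.0266 0.0963 0.8772]  S=[1.4599]  K=[0.5192; 0.3967; 0.1958]  nu=[-6.0745]  x^+=[-0.1335, 1.2955, -0.7117]  P^+=[0.3351 0.1324 -0.1218; 0.1324 2.1328 -0.0171; -0.1218 -0.0171 0.8213]
step 3: x^-=[-0.0711, 1.4726, -0.4684]  P^-=[0.6892 0.6700 0.0775; 0.6700 3.4416 0.1851; 0.0775 0.1851 0.8163]  S=[1.4738]  K=[0.5056; 0.6078; 0.2195]  nu=[-2.1267]  x^+=[-1.1464, 0.1801, -0.9352]  P^+=[0.3124 0.2171 -0.0861; 0.2171 2.8972 -0.0115; -0.0861 -0.0115 0.7453]
step 4: x^-=[-1.3384, 0.0363, -0.5959]  P^-=[0.7351 0.9376 0.1080; 0.9376 4.5431 0.2392; 0.1080 0.2392 0.7613]  S=[1.5638]  K=[0.5201; 0.7892; 0.2179]  nu=[-0.5106]  x^+=[-1.6040, -0.3667, -0.7071]  P^+=[0.3121 0.2958 -0.0692; 0.2958 3.5690 -0.0297; -0.0692 -0.0297 0.6871]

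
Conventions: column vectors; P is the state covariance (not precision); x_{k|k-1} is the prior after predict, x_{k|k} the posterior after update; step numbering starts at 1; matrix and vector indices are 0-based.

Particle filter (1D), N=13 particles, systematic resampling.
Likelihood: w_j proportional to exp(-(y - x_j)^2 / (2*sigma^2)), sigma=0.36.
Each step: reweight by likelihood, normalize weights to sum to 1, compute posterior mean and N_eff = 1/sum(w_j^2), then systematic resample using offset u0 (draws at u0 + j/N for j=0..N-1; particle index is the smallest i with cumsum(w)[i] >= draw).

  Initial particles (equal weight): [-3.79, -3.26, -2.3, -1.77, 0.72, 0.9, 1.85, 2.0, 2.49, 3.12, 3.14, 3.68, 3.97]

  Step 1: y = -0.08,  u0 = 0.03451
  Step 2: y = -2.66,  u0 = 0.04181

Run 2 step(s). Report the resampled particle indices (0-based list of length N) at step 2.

step 1: w=[0.0000, 0.0000, 0.0000, 0.0001, 0.7748, 0.2251, 0.0000, 0.0000, 0.0000, 0.0000, 0.0000, 0.0000, 0.0000]  mean=0.7601  Neff=1.5363  idx=[4, 4, 4, 4, 4, 4, 4, 4, 4, 4, 5, 5, 5]
step 2: w=[0.0998, 0.0998, 0.0998, 0.0998, 0.0998, 0.0998, 0.0998, 0.0998, 0.0998, 0.0998, 0.0008, 0.0008, 0.0008]  mean=0.7204  Neff=10.0483  idx=[0, 1, 1, 2, 3, 4, 5, 5, 6, 7, 8, 8, 9]

resampled_idx = [0, 1, 1, 2, 3, 4, 5, 5, 6, 7, 8, 8, 9]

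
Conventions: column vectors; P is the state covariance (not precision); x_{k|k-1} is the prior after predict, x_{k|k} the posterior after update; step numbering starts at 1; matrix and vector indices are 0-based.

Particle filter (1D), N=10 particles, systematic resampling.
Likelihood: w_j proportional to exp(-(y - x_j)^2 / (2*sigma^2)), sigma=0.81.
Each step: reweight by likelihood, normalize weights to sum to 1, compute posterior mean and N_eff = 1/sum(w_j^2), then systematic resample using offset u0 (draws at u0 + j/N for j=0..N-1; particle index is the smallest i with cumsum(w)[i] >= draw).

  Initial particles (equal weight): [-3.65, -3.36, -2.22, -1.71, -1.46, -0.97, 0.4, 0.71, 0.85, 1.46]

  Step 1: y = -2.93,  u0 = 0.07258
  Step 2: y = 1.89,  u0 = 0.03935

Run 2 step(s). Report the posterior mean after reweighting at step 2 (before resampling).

post_mean = -1.5342

step 1: w=[0.2413, 0.3112, 0.2440, 0.1152, 0.0690, 0.0192, 0.0001, 0.0000, 0.0000, 0.0000]  mean=-2.7844  Neff=4.2919  idx=[0, 0, 1, 1, 1, 2, 2, 2, 3, 4]
step 2: w=[0.0000, 0.0000, 0.0000, 0.0000, 0.0000, 0.0102, 0.0102, 0.0102, 0.2037, 0.7657]  mean=-1.5342  Neff=1.5919  idx=[8, 8, 9, 9, 9, 9, 9, 9, 9, 9]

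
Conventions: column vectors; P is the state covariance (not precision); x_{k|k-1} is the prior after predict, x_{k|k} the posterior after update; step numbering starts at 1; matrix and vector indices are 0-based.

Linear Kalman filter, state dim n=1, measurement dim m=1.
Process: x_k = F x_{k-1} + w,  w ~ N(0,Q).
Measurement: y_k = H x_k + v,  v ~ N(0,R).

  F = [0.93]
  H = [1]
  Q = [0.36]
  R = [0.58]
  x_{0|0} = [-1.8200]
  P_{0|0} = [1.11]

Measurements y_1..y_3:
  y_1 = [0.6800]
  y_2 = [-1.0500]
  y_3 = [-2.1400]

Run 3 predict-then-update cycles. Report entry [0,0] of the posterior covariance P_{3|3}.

P_post[0,0] = 0.3033

step 1: x^-=[-1.6926]  P^-=[1.3200]  S=[1.9000]  K=[0.6947]  nu=[2.3726]  x^+=[-0.0443]  P^+=[0.4030]
step 2: x^-=[-0.0412]  P^-=[0.7085]  S=[1.2885]  K=[0.5499]  nu=[-1.0088]  x^+=[-0.5959]  P^+=[0.3189]
step 3: x^-=[-0.5542]  P^-=[0.6358]  S=[1.2158]  K=[0.5230]  nu=[-1.5858]  x^+=[-1.3835]  P^+=[0.3033]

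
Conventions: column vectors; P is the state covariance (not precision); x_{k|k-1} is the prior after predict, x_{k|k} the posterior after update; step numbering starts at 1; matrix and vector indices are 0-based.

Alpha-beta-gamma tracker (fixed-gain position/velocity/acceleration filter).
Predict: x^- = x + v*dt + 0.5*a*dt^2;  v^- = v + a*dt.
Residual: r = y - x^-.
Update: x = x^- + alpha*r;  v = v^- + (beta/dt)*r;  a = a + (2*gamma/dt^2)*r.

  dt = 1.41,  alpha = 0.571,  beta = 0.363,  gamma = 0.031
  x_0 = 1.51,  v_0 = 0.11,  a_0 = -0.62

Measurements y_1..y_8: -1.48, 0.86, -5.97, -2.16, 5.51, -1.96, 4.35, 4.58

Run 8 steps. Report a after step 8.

a_post = 0.0639

step 1: x_pred=1.0488  r=-2.5288  x^+=-0.3951  v^+=-1.4152  a^+=-0.6989
step 2: x_pred=-3.0853  r=3.9453  x^+=-0.8325  v^+=-1.3849  a^+=-0.5758
step 3: x_pred=-3.3577  r=-2.6123  x^+=-4.8493  v^+=-2.8694  a^+=-0.6573
step 4: x_pred=-9.5485  r=7.3885  x^+=-5.3297  v^+=-1.8940  a^+=-0.4269
step 5: x_pred=-8.4245  r=13.9345  x^+=-0.4679  v^+=1.0915  a^+=0.0077
step 6: x_pred=1.0787  r=-3.0387  x^+=-0.6564  v^+=0.3200  a^+=-0.0871
step 7: x_pred=-0.2917  r=4.6417  x^+=2.3587  v^+=1.3922  a^+=0.0577
step 8: x_pred=4.3791  r=0.2009  x^+=4.4938  v^+=1.5253  a^+=0.0639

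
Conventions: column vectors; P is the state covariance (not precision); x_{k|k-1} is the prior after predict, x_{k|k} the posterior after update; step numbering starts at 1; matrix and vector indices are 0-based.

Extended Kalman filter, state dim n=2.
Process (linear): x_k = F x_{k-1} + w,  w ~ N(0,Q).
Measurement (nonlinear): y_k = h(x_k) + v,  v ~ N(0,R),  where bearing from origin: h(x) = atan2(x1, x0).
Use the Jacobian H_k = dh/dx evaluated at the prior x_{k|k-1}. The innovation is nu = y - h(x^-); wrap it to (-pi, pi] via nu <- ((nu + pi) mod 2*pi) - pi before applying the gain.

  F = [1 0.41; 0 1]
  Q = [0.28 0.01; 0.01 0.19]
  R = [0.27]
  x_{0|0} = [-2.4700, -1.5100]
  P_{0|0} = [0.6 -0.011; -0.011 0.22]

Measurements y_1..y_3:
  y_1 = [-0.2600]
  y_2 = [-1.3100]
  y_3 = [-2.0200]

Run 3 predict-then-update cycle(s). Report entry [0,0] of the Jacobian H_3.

step 1: x^-=[-3.0891, -1.5100]  P^-=[0.9080 0.0892; 0.0892 0.4100]  H_jac=[0.1277 -0.2613]  S=[0.3068]  K=[0.3020; -0.3120]  nu=[2.4269]  x^+=[-2.3562, -2.2672]  P^+=[0.8800 0.1181; 0.1181 0.3801]
step 2: x^-=[-3.2858, -2.2672]  P^-=[1.3207 0.2840; 0.2840 0.5701]  H_jac=[0.1423 -0.2062]  S=[0.3043]  K=[0.4250; -0.2535]  nu=[1.2276]  x^+=[-2.7640, -2.5784]  P^+=[1.2658 0.3168; 0.3168 0.5506]
step 3: x^-=[-3.8212, -2.5784]  P^-=[1.8980 0.5525; 0.5525 0.7406]  H_jac=[0.1213 -0.1798]  S=[0.2978]  K=[0.4398; -0.2221]  nu=[0.5280]  x^+=[-3.5889, -2.6957]  P^+=[1.8405 0.5816; 0.5816 0.7259]

H_jac[0,0] = 0.1213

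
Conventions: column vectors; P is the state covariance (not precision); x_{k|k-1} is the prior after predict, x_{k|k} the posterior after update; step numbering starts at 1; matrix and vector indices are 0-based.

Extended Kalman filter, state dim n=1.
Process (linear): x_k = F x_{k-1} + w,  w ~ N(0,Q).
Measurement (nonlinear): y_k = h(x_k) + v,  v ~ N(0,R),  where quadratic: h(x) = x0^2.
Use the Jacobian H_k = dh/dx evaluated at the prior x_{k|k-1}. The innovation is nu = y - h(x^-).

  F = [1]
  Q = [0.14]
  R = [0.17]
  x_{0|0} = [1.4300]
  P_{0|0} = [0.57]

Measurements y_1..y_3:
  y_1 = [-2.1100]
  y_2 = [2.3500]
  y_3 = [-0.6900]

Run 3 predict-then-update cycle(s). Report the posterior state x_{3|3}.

step 1: x^-=[1.4300]  P^-=[0.7100]  H_jac=[2.8600]  S=[5.9775]  K=[0.3397]  nu=[-4.1549]  x^+=[0.0186]  P^+=[0.0202]
step 2: x^-=[0.0186]  P^-=[0.1602]  H_jac=[0.0371]  S=[0.1702]  K=[0.0349]  nu=[2.3497]  x^+=[0.1006]  P^+=[0.1600]
step 3: x^-=[0.1006]  P^-=[0.3000]  H_jac=[0.2012]  S=[0.1821]  K=[0.3314]  nu=[-0.7001]  x^+=[-0.1314]  P^+=[0.2800]

x_post = [-0.1314]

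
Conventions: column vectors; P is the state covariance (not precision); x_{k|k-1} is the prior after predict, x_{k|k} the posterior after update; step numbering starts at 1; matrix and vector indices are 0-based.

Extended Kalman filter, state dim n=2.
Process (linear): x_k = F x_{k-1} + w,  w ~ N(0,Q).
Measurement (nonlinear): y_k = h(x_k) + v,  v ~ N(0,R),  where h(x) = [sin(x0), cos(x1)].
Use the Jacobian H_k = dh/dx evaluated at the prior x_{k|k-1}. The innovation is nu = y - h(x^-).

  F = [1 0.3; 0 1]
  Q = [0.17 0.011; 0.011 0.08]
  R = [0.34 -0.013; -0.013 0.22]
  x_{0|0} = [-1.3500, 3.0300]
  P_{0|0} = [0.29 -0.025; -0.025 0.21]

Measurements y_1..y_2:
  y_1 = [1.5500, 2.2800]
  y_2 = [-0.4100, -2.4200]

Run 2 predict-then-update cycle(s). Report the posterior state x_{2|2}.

x_post = [1.9179, 3.5626]

step 1: x^-=[-0.4410, 3.0300]  P^-=[0.4639 0.0490; 0.0490 0.2900]  H_jac=[0.9043 0.0000; 0.0000 -0.1114]  S=[0.7194 -0.0179; -0.0179 0.2236]  K=[0.5837 0.0224; 0.0581 -0.1398]  nu=[1.9768, 3.2738]  x^+=[0.7863, 2.6873]  P^+=[0.2191 0.0239; 0.0239 0.2829]
step 2: x^-=[1.5925, 2.6873]  P^-=[0.4289 0.1197; 0.1197 0.3629]  H_jac=[-0.0217 0.0000; 0.0000 -0.4388]  S=[0.3402 -0.0119; -0.0119 0.2899]  K=[-0.0337 -0.1826; -0.0268 -0.5505]  nu=[-1.4098, -1.5214]  x^+=[1.9179, 3.5626]  P^+=[0.4190 0.0906; 0.0906 0.2752]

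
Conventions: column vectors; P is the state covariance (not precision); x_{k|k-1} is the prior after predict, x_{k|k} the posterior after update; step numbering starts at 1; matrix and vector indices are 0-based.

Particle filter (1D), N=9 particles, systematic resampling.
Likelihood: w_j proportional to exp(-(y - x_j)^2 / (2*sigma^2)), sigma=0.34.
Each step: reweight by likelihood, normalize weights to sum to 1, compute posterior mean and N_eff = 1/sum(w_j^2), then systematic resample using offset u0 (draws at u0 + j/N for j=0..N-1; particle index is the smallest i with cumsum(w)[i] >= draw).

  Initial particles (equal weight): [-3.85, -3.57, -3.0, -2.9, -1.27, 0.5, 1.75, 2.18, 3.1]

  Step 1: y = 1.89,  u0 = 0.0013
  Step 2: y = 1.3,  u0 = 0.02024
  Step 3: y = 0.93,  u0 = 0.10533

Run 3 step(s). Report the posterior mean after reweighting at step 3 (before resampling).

post_mean = 1.7500

step 1: w=[0.0000, 0.0000, 0.0000, 0.0000, 0.0000, 0.0001, 0.5686, 0.4302, 0.0011]  mean=1.9363  Neff=1.9672  idx=[6, 6, 6, 6, 6, 6, 7, 7, 7]
step 2: w=[0.1599, 0.1599, 0.1599, 0.1599, 0.1599, 0.1599, 0.0135, 0.0135, 0.0135]  mean=1.7674  Neff=6.4933  idx=[0, 0, 1, 2, 2, 3, 4, 4, 5]
step 3: w=[0.1111, 0.1111, 0.1111, 0.1111, 0.1111, 0.1111, 0.1111, 0.1111, 0.1111]  mean=1.7500  Neff=9.0000  idx=[0, 1, 2, 3, 4, 5, 6, 7, 8]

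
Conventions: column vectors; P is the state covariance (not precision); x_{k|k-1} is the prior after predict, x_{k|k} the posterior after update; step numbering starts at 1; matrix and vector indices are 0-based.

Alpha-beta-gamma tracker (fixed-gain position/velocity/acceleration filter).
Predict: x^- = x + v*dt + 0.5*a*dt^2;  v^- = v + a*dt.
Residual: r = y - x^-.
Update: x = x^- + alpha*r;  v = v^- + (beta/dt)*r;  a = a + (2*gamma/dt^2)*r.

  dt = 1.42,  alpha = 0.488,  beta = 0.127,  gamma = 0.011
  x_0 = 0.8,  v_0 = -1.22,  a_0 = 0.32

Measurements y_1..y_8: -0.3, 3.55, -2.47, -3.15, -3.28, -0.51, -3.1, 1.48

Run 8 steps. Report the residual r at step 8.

step 1: x_pred=-0.6098  r=0.3098  x^+=-0.4586  v^+=-0.7379  a^+=0.3234
step 2: x_pred=-1.1804  r=4.7304  x^+=1.1280  v^+=0.1444  a^+=0.3750
step 3: x_pred=1.7111  r=-4.1811  x^+=-0.3293  v^+=0.3029  a^+=0.3294
step 4: x_pred=0.4329  r=-3.5829  x^+=-1.3155  v^+=0.4502  a^+=0.2903
step 5: x_pred=-0.3836  r=-2.8964  x^+=-1.7971  v^+=0.6033  a^+=0.2587
step 6: x_pred=-0.6795  r=0.1695  x^+=-0.5968  v^+=0.9858  a^+=0.2605
step 7: x_pred=1.0657  r=-4.1657  x^+=-0.9671  v^+=0.9832  a^+=0.2151
step 8: x_pred=0.6458  r=0.8342  x^+=1.0529  v^+=1.3632  a^+=0.2242

resid = 0.8342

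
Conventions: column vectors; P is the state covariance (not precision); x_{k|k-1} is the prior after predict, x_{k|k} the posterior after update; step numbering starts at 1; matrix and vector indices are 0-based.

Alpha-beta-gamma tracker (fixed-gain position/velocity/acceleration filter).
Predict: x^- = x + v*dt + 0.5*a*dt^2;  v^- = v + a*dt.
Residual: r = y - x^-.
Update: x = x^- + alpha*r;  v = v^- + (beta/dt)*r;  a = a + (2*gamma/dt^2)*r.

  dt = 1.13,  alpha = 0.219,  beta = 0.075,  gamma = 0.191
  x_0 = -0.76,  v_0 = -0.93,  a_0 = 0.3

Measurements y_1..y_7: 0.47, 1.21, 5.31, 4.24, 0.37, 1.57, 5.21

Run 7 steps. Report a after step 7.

step 1: x_pred=-1.6194  r=2.0894  x^+=-1.1618  v^+=-0.4523  a^+=0.9251
step 2: x_pred=-1.0823  r=2.2923  x^+=-0.5803  v^+=0.7451  a^+=1.6108
step 3: x_pred=1.2901  r=4.0199  x^+=2.1705  v^+=2.8322  a^+=2.8134
step 4: x_pred=7.1671  r=-2.9271  x^+=6.5261  v^+=5.8171  a^+=1.9378
step 5: x_pred=14.3365  r=-13.9665  x^+=11.2778  v^+=7.0798  a^+=-2.2405
step 6: x_pred=17.8475  r=-16.2775  x^+=14.2827  v^+=3.4676  a^+=-7.1101
step 7: x_pred=13.6617  r=-8.4517  x^+=11.8108  v^+=-5.1278  a^+=-9.6385

a_post = -9.6385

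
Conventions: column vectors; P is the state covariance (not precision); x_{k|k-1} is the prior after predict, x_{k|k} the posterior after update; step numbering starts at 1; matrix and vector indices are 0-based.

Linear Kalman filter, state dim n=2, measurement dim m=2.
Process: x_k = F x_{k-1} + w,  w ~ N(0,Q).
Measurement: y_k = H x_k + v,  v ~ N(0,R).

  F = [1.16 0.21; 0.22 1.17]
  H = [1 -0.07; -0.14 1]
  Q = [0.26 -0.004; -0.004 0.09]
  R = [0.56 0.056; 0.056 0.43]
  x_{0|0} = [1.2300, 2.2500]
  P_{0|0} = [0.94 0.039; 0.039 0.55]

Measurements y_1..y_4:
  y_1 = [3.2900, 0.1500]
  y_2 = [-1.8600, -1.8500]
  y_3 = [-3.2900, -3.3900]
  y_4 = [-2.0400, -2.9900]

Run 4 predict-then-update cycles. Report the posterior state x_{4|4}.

x_post = [-2.5753, -3.2119]

step 1: x^-=[1.8993, 2.9031]  P^-=[1.5681 0.4258; 0.4258 0.9085]  S=[2.0730 0.2028; 0.2028 1.2500]  K=[0.7377 0.0453; 0.1100 0.6612]  nu=[1.5939, -2.4872]  x^+=[2.9624, 1.4338]  P^+=[0.4240 0.1202; 0.1202 0.3073]
step 2: x^-=[3.7375, 2.3293]  P^-=[0.9027 0.3483; 0.3483 0.5931]  S=[1.4168 0.2399; 0.2399 0.9432]  K=[0.6062 0.0812; 0.1242 0.5455]  nu=[-5.4344, -3.6560]  x^+=[0.1465, -0.3400]  P^+=[0.3523 0.1182; 0.1182 0.2581]
step 3: x^-=[0.0986, -0.3656]  P^-=[0.8030 0.3151; 0.3151 0.5211]  S=[1.3214 0.2253; 0.2253 0.8786]  K=[0.5769 0.0828; 0.1237 0.5112]  nu=[-3.4142, -3.0106]  x^+=[-2.1201, -2.3269]  P^+=[0.3357 0.1149; 0.1149 0.2428]
step 4: x^-=[-2.9480, -3.1889]  P^-=[0.7784 0.3026; 0.3026 0.4978]  S=[1.2985 0.2177; 0.2177 0.8583]  K=[0.5696 0.0811; 0.1224 0.4995]  nu=[0.6848, -0.2138]  x^+=[-2.5753, -3.2119]  P^+=[0.3314 0.1132; 0.1132 0.2375]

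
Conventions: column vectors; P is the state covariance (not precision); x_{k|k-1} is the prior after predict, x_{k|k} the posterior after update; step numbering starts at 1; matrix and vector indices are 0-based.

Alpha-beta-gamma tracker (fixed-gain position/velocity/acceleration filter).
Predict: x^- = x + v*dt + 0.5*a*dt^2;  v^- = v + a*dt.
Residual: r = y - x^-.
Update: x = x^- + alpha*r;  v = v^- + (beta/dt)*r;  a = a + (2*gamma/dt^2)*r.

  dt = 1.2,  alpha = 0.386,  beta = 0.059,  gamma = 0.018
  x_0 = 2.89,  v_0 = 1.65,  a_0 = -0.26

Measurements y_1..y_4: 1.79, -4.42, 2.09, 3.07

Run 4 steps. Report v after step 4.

v_post = -0.8244

step 1: x_pred=4.6828  r=-2.8928  x^+=3.5662  v^+=1.1958  a^+=-0.3323
step 2: x_pred=4.7618  r=-9.1818  x^+=1.2176  v^+=0.3455  a^+=-0.5619
step 3: x_pred=1.2278  r=0.8622  x^+=1.5606  v^+=-0.2863  a^+=-0.5403
step 4: x_pred=0.8280  r=2.2420  x^+=1.6934  v^+=-0.8244  a^+=-0.4843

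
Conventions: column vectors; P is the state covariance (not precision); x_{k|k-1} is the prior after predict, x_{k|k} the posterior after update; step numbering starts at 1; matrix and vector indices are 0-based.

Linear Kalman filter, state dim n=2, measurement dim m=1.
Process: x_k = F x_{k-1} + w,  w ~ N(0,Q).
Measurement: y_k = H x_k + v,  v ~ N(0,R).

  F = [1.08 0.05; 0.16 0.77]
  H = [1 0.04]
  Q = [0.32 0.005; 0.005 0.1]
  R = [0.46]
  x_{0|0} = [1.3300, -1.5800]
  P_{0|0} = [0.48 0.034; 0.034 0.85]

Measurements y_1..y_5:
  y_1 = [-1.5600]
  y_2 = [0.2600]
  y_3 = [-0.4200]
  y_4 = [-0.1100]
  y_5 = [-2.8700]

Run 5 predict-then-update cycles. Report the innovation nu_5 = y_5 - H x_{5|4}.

step 1: x^-=[1.3574, -1.0038]  P^-=[0.8857 0.1492; 0.1492 0.6246]  S=[1.3586]  K=[0.6563; 0.1282]  nu=[-2.8772]  x^+=[-0.5309, -1.3727]  P^+=[0.3005 0.0349; 0.0349 0.6023]
step 2: x^-=[-0.6420, -1.1419]  P^-=[0.6758 0.1094; 0.1094 0.4734]  S=[1.1453]  K=[0.5939; 0.1121]  nu=[0.9477]  x^+=[-0.0792, -1.0357]  P^+=[0.2719 0.0332; 0.0332 0.4590]
step 3: x^-=[-0.1373, -0.8102]  P^-=[0.6418 0.0975; 0.0975 0.3873]  S=[1.1102]  K=[0.5816; 0.1018]  nu=[-0.2503]  x^+=[-0.2829, -0.8357]  P^+=[0.2663 0.0318; 0.0318 0.3758]
step 4: x^-=[-0.3473, -0.6887]  P^-=[0.6349 0.0922; 0.0922 0.3374]  S=[1.1029]  K=[0.5791; 0.0958]  nu=[0.2648]  x^+=[-0.1939, -0.6633]  P^+=[0.2651 0.0310; 0.0310 0.3273]
step 5: x^-=[-0.2426, -0.5418]  P^-=[0.6334 0.0894; 0.0894 0.3085]  S=[1.1011]  K=[0.5785; 0.0924]  nu=[-2.6057]  x^+=[-1.7501, -0.7826]  P^+=[0.2649 0.0306; 0.0306 0.2991]

innov = [-2.6057]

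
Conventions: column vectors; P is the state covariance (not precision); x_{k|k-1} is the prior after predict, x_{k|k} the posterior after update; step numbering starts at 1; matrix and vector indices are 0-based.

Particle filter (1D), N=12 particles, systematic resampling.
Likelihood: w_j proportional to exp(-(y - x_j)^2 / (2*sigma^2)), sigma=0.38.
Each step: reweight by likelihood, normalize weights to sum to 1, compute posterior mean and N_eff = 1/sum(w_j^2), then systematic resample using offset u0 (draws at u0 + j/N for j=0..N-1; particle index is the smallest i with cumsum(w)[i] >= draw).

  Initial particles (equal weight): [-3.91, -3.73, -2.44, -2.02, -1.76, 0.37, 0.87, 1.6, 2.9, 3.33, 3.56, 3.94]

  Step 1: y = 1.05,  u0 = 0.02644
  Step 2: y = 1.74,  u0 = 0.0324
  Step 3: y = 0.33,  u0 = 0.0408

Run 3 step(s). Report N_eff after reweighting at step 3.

step 1: w=[0.0000, 0.0000, 0.0000, 0.0000, 0.0000, 0.1394, 0.6180, 0.2426, 0.0000, 0.0000, 0.0000, 0.0000]  mean=0.9774  Neff=2.1729  idx=[5, 5, 6, 6, 6, 6, 6, 6, 6, 7, 7, 7]
step 2: w=[0.0005, 0.0005, 0.0219, 0.0219, 0.0219, 0.0219, 0.0219, 0.0219, 0.0219, 0.2818, 0.2818, 0.2818]  mean=1.4868  Neff=4.1380  idx=[3, 7, 9, 9, 9, 10, 10, 10, 10, 11, 11, 11]
step 3: w=[0.4755, 0.4755, 0.0049, 0.0049, 0.0049, 0.0049, 0.0049, 0.0049, 0.0049, 0.0049, 0.0049, 0.0049]  mean=0.9058  Neff=2.2102  idx=[0, 0, 0, 0, 0, 0, 1, 1, 1, 1, 1, 3]

N_eff = 2.2102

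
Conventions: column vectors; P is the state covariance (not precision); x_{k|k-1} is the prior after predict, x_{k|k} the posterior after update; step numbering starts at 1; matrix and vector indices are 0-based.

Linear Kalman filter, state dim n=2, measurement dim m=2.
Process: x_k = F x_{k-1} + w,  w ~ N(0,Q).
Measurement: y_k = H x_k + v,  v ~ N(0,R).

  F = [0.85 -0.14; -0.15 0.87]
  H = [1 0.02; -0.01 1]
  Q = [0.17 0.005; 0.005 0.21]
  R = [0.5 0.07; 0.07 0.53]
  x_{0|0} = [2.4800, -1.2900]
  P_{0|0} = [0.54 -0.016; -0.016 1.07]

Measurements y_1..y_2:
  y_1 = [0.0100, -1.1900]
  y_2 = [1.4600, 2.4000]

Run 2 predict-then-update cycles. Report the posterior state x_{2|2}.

x_post = [0.9578, 0.5365]

step 1: x^-=[2.2886, -1.4943]  P^-=[0.5849 -0.2063; -0.2063 1.0362]  S=[1.0771 -0.1214; -0.1214 1.5704]  K=[0.5286 -0.0942; -0.0987 0.6535]  nu=[-2.2487, 0.3272]  x^+=[1.0691, -1.0586]  P^+=[0.2579 -0.0104; -0.0104 0.3394]
step 2: x^-=[1.0569, -1.0814]  P^-=[0.3655 -0.0771; -0.0771 0.4754]  S=[0.8626 -0.0012; -0.0012 1.0069]  K=[0.4218 -0.0797; -0.0777 0.4728]  nu=[0.4247, 3.4919]  x^+=[0.9578, 0.5365]  P^+=[0.2055 -0.0107; -0.0107 0.2450]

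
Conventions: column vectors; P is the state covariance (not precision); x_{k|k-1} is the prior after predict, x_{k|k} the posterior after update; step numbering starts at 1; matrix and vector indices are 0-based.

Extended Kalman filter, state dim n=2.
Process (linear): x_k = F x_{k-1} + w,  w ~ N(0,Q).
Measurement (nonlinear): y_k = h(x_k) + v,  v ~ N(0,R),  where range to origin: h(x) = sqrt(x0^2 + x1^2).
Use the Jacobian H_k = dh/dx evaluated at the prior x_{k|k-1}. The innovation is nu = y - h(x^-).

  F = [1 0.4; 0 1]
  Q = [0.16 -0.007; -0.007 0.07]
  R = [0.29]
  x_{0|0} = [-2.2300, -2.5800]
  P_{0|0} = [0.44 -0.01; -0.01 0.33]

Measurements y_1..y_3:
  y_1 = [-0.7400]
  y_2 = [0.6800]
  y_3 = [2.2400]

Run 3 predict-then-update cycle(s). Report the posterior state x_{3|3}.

step 1: x^-=[-3.2620, -2.5800]  P^-=[0.6448 0.1150; 0.1150 0.4000]  H_jac=[-0.7843 -0.6203]  S=[0.9525]  K=[-0.6059; -0.3552]  nu=[-4.8990]  x^+=[-0.2939, -0.8398]  P^+=[0.2952 -0.0900; -0.0900 0.2798]
step 2: x^-=[-0.6299, -0.8398]  P^-=[0.4280 0.0149; 0.0149 0.3498]  H_jac=[-0.6000 -0.8000]  S=[0.6823]  K=[-0.3939; -0.4233]  nu=[-0.3698]  x^+=[-0.4842, -0.6833]  P^+=[0.3221 -0.0988; -0.0988 0.2276]
step 3: x^-=[-0.7576, -0.6833]  P^-=[0.4395 -0.0148; -0.0148 0.2976]  H_jac=[-0.7426 -0.6698]  S=[0.6511]  K=[-0.4860; -0.2892]  nu=[1.2198]  x^+=[-1.3504, -1.0361]  P^+=[0.2857 -0.1063; -0.1063 0.2431]

x_post = [-1.3504, -1.0361]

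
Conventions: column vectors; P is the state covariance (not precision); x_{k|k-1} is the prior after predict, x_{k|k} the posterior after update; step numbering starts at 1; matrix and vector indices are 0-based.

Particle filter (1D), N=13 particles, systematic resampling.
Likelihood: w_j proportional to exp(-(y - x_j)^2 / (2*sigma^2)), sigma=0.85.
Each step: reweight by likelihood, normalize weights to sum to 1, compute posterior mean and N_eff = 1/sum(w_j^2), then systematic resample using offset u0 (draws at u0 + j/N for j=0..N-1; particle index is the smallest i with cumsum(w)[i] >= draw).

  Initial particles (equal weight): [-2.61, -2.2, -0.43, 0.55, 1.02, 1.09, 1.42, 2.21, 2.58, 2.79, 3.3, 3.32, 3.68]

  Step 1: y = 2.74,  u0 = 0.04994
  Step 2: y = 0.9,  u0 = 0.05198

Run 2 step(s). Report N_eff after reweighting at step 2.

step 1: w=[0.0000, 0.0000, 0.0002, 0.0065, 0.0232, 0.0273, 0.0538, 0.1480, 0.1767, 0.1795, 0.1447, 0.1425, 0.0976]  mean=2.7268  Neff=7.1261  idx=[5, 7, 7, 8, 8, 8, 9, 9, 10, 10, 11, 11, 12]
step 2: w=[0.4323, 0.1352, 0.1352, 0.0629, 0.0629, 0.0629, 0.0374, 0.0374, 0.0082, 0.0082, 0.0077, 0.0077, 0.0021]  mean=1.8771  Neff=4.1958  idx=[0, 0, 0, 0, 0, 1, 1, 2, 2, 3, 4, 6, 9]

N_eff = 4.1958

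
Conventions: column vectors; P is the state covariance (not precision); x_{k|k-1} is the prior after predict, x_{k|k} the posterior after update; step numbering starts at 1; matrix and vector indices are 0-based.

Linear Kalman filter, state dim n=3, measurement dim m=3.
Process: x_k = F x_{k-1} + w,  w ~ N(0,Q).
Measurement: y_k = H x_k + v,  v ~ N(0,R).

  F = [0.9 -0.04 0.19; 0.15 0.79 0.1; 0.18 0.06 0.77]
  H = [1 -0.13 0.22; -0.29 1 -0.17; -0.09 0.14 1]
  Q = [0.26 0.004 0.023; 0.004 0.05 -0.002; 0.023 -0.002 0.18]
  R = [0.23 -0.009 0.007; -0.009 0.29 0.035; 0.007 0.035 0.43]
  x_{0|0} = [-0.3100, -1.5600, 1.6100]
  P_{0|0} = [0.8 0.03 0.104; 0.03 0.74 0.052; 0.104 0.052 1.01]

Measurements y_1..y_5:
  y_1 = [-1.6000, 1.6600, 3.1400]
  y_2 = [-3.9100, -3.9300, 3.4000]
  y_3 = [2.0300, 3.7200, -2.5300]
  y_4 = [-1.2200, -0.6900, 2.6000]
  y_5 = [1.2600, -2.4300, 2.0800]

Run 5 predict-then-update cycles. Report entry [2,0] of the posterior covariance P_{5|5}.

P_post[2,0] = 0.0001

step 1: x^-=[0.0893, -1.1179, 1.0903]  P^-=[0.9783 0.1489 0.3746; 0.1489 0.5584 0.1828; 0.3746 0.1828 0.8417]  S=[1.3741 -0.2856 0.4656; -0.2856 0.8434 0.0517; 0.4656 0.0517 1.2706]  K=[0.7796 0.0314 -0.0450; 0.1806 0.6288 0.1031; 0.1768 -0.0582 0.5936]  nu=[-2.0745, 2.9891, 2.2142]  x^+=[-1.5338, 0.6155, 1.8638]  P^+=[0.1865 0.0540 -0.0036; 0.0540 0.2074 0.0434; -0.0036 0.0434 0.2481]
step 2: x^-=[-1.0509, 0.4425, 1.1960]  P^-=[0.4146 0.0713 0.0881; 0.0713 0.2057 0.0663; 0.0881 0.0663 0.3381]  S=[0.6809 -0.0991 0.1309; -0.0991 0.4851 0.0484; 0.1309 0.0484 0.7764]  K=[0.6291 -0.0004 -0.0278; 0.1286 0.3775 0.0690; 0.1389 -0.0476 0.4167]  nu=[-3.0647, -4.4740, 2.0475]  x^+=[-3.0340, -1.4991, 1.8364]  P^+=[0.1491 0.0366 0.0007; 0.0366 0.1264 0.0294; 0.0007 0.0294 0.1744]
step 3: x^-=[-2.3218, -1.4558, 0.7779]  P^-=[0.3844 0.0537 0.0741; 0.0537 0.1473 0.0451; 0.0741 0.0451 0.2924]  S=[0.6471 -0.1013 0.1103; -0.1013 0.4389 0.0327; 0.1103 0.0327 0.7264]  K=[0.6103 -0.0176 -0.0272; 0.1069 0.3033 0.0540; 0.1301 -0.0580 0.3850]  nu=[3.9914, 4.6347, -3.3131]  x^+=[0.1231, 0.1979, -0.2468]  P^+=[0.1441 0.0304 0.0007; 0.0304 0.1016 0.0231; 0.0007 0.0231 0.1612]
step 4: x^-=[0.0560, 0.1501, -0.1560]  P^-=[0.3804 0.0482 0.0712; 0.0482 0.1291 0.0380; 0.0712 0.0380 0.2836]  S=[0.6430 -0.1042 0.1061; -0.1042 0.4255 0.0260; 0.1061 0.0260 0.7158]  K=[0.6070 -0.0242 -0.0281; 0.0988 0.2768 0.0476; 0.1272 -0.0645 0.3782]  nu=[-1.2221, -0.8504, 2.7401]  x^+=[-0.7423, -0.0757, 0.7796]  P^+=[0.1432 0.0281 0.0003; 0.0281 0.0927 0.0204; 0.0003 0.0204 0.1584]
step 5: x^-=[-0.5169, -0.0932, 0.4622]  P^-=[0.3796 0.0463 0.0703; 0.0463 0.1225 0.0353; 0.0703 0.0353 0.2815]  S=[0.6422 -0.1054 0.1049; -0.1054 0.4207 0.0233; 0.1049 0.0233 0.7130]  K=[0.6062 -0.0266 -0.0286; 0.0958 0.2666 0.0449; 0.1261 -0.0676 0.3765]  nu=[1.6631, -2.4081, 1.5844]  x^+=[0.5100, -0.5049, 1.4311]  P^+=[0.1430 0.0273 0.0001; 0.0273 0.0892 0.0193; 0.0001 0.0193 0.1577]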